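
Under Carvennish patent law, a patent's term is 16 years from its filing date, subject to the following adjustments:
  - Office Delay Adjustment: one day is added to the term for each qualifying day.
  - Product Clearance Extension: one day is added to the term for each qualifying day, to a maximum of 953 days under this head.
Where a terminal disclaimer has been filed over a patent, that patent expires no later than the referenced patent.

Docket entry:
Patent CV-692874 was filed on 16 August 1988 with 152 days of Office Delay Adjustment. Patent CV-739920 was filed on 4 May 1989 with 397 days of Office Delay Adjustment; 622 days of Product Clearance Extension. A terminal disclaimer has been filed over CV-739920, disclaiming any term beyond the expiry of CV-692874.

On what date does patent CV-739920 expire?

Natural term of CV-739920:
  Base: filing + 16 years → 4 May 2005.
  Office Delay Adjustment: +397 days → 5 June 2006.
  Product Clearance Extension: 622 days (within the 953-day cap) → +622 days → 17 February 2008.
Expiry of referenced patent CV-692874:
  Base: filing + 16 years → 16 August 2004.
  Office Delay Adjustment: +152 days → 15 January 2005.
Terminal disclaimer: CV-739920 expires on the earlier of 17 February 2008 and 15 January 2005.

2005-01-15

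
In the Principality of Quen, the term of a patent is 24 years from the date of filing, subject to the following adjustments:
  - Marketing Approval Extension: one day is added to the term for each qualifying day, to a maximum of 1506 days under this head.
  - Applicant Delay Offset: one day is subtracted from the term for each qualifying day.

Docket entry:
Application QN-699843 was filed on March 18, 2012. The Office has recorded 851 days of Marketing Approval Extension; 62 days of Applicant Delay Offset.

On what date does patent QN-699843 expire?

2038-05-16

Base term: filing date + 24 years → 18 March 2036.
Marketing Approval Extension: 851 days (within the 1506-day cap) → +851 days → 17 July 2038.
Applicant Delay Offset: −62 days → 16 May 2038.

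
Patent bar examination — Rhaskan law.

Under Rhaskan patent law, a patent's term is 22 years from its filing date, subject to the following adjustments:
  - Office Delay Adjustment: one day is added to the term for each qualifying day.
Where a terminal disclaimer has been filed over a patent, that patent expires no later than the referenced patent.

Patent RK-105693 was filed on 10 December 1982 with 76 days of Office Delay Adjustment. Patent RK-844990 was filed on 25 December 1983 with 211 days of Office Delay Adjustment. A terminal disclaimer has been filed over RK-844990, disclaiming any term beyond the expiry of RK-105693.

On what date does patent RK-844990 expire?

2005-02-24

Natural term of RK-844990:
  Base: filing + 22 years → 25 December 2005.
  Office Delay Adjustment: +211 days → 24 July 2006.
Expiry of referenced patent RK-105693:
  Base: filing + 22 years → 10 December 2004.
  Office Delay Adjustment: +76 days → 24 February 2005.
Terminal disclaimer: RK-844990 expires on the earlier of 24 July 2006 and 24 February 2005.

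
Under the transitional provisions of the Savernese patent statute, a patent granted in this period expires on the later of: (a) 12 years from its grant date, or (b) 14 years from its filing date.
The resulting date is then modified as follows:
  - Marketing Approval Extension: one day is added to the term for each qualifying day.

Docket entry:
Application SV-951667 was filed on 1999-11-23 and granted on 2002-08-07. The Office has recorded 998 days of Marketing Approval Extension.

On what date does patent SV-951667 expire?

(a) grant + 12 years → 7 August 2014.
(b) filing + 14 years → 23 November 2013.
Later of the two: 7 August 2014.
Marketing Approval Extension: +998 days → 1 May 2017.

May 1, 2017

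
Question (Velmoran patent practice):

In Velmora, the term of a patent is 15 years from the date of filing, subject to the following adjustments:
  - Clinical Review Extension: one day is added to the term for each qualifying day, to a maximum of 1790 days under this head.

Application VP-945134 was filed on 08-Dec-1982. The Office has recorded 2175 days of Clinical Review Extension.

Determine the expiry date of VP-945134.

Base term: filing date + 15 years → 8 December 1997.
Clinical Review Extension: 2175 days claimed exceeds the 1790-day cap, so +1790 days → 2 November 2002.

November 2, 2002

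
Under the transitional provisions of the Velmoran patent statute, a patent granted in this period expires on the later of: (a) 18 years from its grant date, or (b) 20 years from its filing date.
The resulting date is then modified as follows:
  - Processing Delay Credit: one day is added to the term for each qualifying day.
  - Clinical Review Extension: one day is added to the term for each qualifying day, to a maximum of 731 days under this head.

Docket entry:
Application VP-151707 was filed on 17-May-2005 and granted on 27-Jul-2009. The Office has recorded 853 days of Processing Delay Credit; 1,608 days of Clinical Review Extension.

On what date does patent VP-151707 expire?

November 27, 2031

(a) grant + 18 years → 27 July 2027.
(b) filing + 20 years → 17 May 2025.
Later of the two: 27 July 2027.
Processing Delay Credit: +853 days → 26 November 2029.
Clinical Review Extension: 1608 days claimed exceeds the 731-day cap, so +731 days → 27 November 2031.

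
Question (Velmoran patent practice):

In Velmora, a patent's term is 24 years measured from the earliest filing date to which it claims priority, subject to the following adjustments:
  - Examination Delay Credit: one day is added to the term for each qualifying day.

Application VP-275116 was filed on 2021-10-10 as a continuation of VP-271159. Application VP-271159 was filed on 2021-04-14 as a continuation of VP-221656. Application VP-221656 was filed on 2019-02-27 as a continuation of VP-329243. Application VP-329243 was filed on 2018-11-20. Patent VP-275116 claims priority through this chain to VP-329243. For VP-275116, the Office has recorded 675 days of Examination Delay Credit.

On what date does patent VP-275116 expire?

2044-09-25

Earliest priority filing: 20 November 2018.
Base term: 20 November 2018 + 24 years → 20 November 2042.
Examination Delay Credit: +675 days → 25 September 2044.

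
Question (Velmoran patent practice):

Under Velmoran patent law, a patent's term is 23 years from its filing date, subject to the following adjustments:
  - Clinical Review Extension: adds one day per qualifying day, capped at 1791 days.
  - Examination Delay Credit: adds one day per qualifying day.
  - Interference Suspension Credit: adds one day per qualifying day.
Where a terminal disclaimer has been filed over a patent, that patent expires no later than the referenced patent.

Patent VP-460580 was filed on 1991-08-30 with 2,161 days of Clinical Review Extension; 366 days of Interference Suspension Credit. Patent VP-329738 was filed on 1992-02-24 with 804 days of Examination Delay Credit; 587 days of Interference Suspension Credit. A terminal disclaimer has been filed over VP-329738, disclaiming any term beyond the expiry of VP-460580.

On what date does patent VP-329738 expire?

2018-12-16

Natural term of VP-329738:
  Base: filing + 23 years → 24 February 2015.
  Examination Delay Credit: +804 days → 8 May 2017.
  Interference Suspension Credit: +587 days → 16 December 2018.
Expiry of referenced patent VP-460580:
  Base: filing + 23 years → 30 August 2014.
  Clinical Review Extension: 2161 days claimed exceeds the 1791-day cap, so +1791 days → 26 July 2019.
  Interference Suspension Credit: +366 days → 26 July 2020.
Terminal disclaimer: VP-329738 expires on the earlier of 16 December 2018 and 26 July 2020.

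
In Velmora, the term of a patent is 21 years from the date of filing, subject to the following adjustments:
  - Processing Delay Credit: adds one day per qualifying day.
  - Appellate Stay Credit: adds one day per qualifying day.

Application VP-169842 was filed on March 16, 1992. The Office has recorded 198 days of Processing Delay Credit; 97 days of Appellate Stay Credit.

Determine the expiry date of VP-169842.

January 5, 2014

Base term: filing date + 21 years → 16 March 2013.
Processing Delay Credit: +198 days → 30 September 2013.
Appellate Stay Credit: +97 days → 5 January 2014.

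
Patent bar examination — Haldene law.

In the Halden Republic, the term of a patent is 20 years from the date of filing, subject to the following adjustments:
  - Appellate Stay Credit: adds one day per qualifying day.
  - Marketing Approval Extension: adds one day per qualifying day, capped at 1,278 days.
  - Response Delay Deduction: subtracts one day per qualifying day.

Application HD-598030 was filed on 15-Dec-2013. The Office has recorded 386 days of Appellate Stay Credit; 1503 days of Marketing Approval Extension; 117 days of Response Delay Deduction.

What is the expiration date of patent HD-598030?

2038-03-11

Base term: filing date + 20 years → 15 December 2033.
Appellate Stay Credit: +386 days → 5 January 2035.
Marketing Approval Extension: 1503 days claimed exceeds the 1278-day cap, so +1278 days → 6 July 2038.
Response Delay Deduction: −117 days → 11 March 2038.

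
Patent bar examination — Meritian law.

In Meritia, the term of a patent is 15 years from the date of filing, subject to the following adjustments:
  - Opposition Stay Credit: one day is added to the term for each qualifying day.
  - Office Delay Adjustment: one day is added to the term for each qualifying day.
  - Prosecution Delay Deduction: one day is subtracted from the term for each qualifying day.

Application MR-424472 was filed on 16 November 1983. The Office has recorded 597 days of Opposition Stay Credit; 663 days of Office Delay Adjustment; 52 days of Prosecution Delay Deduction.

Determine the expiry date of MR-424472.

March 8, 2002

Base term: filing date + 15 years → 16 November 1998.
Opposition Stay Credit: +597 days → 5 July 2000.
Office Delay Adjustment: +663 days → 29 April 2002.
Prosecution Delay Deduction: −52 days → 8 March 2002.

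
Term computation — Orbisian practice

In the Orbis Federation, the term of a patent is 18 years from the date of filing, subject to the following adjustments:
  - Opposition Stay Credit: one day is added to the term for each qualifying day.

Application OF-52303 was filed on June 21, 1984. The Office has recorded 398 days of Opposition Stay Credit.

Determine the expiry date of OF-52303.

July 24, 2003

Base term: filing date + 18 years → 21 June 2002.
Opposition Stay Credit: +398 days → 24 July 2003.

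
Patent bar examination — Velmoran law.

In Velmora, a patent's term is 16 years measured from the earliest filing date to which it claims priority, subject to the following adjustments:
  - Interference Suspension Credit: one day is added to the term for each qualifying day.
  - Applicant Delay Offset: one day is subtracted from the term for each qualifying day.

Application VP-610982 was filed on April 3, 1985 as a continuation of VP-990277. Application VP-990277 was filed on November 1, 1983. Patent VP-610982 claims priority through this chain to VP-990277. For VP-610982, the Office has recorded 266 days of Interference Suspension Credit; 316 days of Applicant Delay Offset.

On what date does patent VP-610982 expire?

September 12, 1999

Earliest priority filing: 1 November 1983.
Base term: 1 November 1983 + 16 years → 1 November 1999.
Interference Suspension Credit: +266 days → 24 July 2000.
Applicant Delay Offset: −316 days → 12 September 1999.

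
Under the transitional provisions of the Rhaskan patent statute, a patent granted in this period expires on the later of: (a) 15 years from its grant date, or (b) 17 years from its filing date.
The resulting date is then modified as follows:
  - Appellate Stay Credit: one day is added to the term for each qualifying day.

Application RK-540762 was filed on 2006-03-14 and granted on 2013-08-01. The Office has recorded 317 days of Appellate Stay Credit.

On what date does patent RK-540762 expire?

June 14, 2029

(a) grant + 15 years → 1 August 2028.
(b) filing + 17 years → 14 March 2023.
Later of the two: 1 August 2028.
Appellate Stay Credit: +317 days → 14 June 2029.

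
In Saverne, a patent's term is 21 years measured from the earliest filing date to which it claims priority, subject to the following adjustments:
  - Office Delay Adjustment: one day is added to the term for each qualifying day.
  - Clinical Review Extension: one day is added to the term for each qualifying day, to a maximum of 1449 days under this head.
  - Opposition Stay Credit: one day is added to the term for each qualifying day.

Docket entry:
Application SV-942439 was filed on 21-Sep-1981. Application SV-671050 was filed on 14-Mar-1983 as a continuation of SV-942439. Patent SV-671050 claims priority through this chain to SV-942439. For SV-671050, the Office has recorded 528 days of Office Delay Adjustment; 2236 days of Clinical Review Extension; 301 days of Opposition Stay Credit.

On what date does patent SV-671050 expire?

December 16, 2008

Earliest priority filing: 21 September 1981.
Base term: 21 September 1981 + 21 years → 21 September 2002.
Office Delay Adjustment: +528 days → 2 March 2004.
Clinical Review Extension: 2236 days claimed exceeds the 1449-day cap, so +1449 days → 19 February 2008.
Opposition Stay Credit: +301 days → 16 December 2008.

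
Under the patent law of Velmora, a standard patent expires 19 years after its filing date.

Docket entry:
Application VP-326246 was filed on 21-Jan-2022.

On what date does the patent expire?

Filing date + 19 years → 21 January 2041.

2041-01-21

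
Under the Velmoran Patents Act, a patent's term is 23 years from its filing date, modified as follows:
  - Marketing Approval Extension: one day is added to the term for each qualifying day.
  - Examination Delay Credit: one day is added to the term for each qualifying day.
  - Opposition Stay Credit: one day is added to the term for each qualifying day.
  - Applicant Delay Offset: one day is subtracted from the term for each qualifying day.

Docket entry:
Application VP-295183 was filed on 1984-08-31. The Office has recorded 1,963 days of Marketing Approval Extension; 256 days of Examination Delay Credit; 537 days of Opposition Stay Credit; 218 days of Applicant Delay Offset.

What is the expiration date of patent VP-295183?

Base term: filing date + 23 years → 31 August 2007.
Marketing Approval Extension: +1963 days → 14 January 2013.
Examination Delay Credit: +256 days → 27 September 2013.
Opposition Stay Credit: +537 days → 18 March 2015.
Applicant Delay Offset: −218 days → 12 August 2014.

August 12, 2014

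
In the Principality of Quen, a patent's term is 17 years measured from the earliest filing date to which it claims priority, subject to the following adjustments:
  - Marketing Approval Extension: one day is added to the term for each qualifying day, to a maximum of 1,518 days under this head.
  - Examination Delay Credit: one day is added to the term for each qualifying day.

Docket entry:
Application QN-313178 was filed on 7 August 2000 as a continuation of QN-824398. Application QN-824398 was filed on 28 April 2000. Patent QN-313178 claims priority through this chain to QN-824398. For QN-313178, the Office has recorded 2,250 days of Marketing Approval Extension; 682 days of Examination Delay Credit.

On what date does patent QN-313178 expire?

2023-05-07

Earliest priority filing: 28 April 2000.
Base term: 28 April 2000 + 17 years → 28 April 2017.
Marketing Approval Extension: 2250 days claimed exceeds the 1518-day cap, so +1518 days → 24 June 2021.
Examination Delay Credit: +682 days → 7 May 2023.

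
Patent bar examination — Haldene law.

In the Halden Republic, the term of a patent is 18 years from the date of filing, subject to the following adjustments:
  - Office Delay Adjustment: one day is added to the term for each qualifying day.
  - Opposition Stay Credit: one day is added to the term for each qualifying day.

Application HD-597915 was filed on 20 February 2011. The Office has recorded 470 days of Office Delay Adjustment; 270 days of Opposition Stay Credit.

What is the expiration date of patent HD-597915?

Base term: filing date + 18 years → 20 February 2029.
Office Delay Adjustment: +470 days → 5 June 2030.
Opposition Stay Credit: +270 days → 2 March 2031.

2031-03-02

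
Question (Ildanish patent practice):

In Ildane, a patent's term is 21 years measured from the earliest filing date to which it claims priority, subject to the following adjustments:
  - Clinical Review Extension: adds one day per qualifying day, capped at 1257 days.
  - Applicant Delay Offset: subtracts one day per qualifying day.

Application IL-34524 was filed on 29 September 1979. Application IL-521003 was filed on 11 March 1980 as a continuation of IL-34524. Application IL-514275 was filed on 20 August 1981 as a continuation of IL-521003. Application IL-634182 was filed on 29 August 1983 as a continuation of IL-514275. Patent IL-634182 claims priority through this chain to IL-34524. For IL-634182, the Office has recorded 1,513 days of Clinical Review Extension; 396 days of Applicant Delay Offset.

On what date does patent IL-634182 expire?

Earliest priority filing: 29 September 1979.
Base term: 29 September 1979 + 21 years → 29 September 2000.
Clinical Review Extension: 1513 days claimed exceeds the 1257-day cap, so +1257 days → 9 March 2004.
Applicant Delay Offset: −396 days → 7 February 2003.

2003-02-07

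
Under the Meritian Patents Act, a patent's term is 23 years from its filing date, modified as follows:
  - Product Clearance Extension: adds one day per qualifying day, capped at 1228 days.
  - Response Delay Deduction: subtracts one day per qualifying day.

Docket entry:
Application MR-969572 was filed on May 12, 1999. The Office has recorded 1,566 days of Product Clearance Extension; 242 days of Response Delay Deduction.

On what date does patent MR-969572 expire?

Base term: filing date + 23 years → 12 May 2022.
Product Clearance Extension: 1566 days claimed exceeds the 1228-day cap, so +1228 days → 21 September 2025.
Response Delay Deduction: −242 days → 22 January 2025.

January 22, 2025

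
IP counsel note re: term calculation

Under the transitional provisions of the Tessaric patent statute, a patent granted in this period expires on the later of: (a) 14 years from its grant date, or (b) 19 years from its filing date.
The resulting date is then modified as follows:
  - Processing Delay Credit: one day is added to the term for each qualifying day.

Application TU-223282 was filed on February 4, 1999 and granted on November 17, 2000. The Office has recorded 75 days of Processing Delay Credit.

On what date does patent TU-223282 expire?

(a) grant + 14 years → 17 November 2014.
(b) filing + 19 years → 4 February 2018.
Later of the two: 4 February 2018.
Processing Delay Credit: +75 days → 20 April 2018.

April 20, 2018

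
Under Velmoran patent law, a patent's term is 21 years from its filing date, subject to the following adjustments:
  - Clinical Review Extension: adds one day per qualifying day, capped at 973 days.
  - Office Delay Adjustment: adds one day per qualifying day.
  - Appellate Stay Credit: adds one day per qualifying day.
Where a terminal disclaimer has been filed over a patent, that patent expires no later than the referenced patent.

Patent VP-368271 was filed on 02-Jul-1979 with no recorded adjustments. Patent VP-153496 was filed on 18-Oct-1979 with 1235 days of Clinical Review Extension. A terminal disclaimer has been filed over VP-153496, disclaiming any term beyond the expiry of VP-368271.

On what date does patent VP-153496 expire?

July 2, 2000

Natural term of VP-153496:
  Base: filing + 21 years → 18 October 2000.
  Clinical Review Extension: 1235 days claimed exceeds the 973-day cap, so +973 days → 18 June 2003.
Expiry of referenced patent VP-368271:
  Base: filing + 21 years → 2 July 2000.
Terminal disclaimer: VP-153496 expires on the earlier of 18 June 2003 and 2 July 2000.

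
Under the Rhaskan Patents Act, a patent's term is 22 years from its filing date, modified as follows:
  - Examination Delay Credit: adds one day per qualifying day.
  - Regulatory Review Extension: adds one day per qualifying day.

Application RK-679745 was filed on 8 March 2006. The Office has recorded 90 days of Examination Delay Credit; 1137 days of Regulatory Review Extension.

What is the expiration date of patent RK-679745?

Base term: filing date + 22 years → 8 March 2028.
Examination Delay Credit: +90 days → 6 June 2028.
Regulatory Review Extension: +1137 days → 18 July 2031.

July 18, 2031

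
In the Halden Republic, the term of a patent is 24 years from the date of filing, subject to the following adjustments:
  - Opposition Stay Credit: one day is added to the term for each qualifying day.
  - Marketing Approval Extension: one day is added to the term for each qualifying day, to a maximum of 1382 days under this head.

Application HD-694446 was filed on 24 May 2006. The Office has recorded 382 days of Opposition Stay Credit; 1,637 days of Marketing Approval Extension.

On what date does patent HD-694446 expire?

2035-03-23

Base term: filing date + 24 years → 24 May 2030.
Opposition Stay Credit: +382 days → 10 June 2031.
Marketing Approval Extension: 1637 days claimed exceeds the 1382-day cap, so +1382 days → 23 March 2035.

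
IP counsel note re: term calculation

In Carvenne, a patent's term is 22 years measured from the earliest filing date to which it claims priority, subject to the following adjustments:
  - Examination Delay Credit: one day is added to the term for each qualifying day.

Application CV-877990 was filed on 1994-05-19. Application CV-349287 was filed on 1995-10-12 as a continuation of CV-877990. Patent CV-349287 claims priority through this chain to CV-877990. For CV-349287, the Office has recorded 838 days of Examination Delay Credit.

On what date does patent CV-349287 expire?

2018-09-04

Earliest priority filing: 19 May 1994.
Base term: 19 May 1994 + 22 years → 19 May 2016.
Examination Delay Credit: +838 days → 4 September 2018.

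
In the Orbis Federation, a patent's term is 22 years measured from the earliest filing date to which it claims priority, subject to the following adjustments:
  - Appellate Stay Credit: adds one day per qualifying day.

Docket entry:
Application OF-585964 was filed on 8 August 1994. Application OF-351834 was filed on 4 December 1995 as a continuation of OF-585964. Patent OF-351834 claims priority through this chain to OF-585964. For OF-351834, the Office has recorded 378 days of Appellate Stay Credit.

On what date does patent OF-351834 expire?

Earliest priority filing: 8 August 1994.
Base term: 8 August 1994 + 22 years → 8 August 2016.
Appellate Stay Credit: +378 days → 21 August 2017.

2017-08-21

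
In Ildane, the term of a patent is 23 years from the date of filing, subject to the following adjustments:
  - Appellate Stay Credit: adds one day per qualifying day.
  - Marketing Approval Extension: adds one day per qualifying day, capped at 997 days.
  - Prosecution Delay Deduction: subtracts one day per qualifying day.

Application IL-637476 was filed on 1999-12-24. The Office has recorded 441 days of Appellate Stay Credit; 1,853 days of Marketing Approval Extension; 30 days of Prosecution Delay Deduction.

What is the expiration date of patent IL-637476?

November 1, 2026

Base term: filing date + 23 years → 24 December 2022.
Appellate Stay Credit: +441 days → 9 March 2024.
Marketing Approval Extension: 1853 days claimed exceeds the 997-day cap, so +997 days → 1 December 2026.
Prosecution Delay Deduction: −30 days → 1 November 2026.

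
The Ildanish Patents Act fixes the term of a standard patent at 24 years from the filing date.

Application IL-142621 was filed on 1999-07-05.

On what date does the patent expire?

2023-07-05

Filing date + 24 years → 5 July 2023.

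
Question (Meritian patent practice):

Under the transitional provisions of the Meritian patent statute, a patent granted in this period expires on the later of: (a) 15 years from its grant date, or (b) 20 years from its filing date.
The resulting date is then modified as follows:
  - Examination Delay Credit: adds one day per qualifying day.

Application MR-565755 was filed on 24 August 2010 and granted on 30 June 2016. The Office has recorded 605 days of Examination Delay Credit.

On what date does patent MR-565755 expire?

2033-02-24

(a) grant + 15 years → 30 June 2031.
(b) filing + 20 years → 24 August 2030.
Later of the two: 30 June 2031.
Examination Delay Credit: +605 days → 24 February 2033.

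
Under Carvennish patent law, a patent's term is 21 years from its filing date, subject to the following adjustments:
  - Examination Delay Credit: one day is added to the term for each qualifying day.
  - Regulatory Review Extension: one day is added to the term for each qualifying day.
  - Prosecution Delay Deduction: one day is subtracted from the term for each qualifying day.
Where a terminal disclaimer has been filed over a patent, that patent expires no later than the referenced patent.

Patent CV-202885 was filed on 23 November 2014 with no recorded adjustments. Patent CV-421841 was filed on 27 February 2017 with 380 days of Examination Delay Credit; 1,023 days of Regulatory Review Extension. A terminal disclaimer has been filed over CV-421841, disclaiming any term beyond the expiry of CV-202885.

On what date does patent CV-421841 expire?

Natural term of CV-421841:
  Base: filing + 21 years → 27 February 2038.
  Examination Delay Credit: +380 days → 14 March 2039.
  Regulatory Review Extension: +1023 days → 31 December 2041.
Expiry of referenced patent CV-202885:
  Base: filing + 21 years → 23 November 2035.
Terminal disclaimer: CV-421841 expires on the earlier of 31 December 2041 and 23 November 2035.

2035-11-23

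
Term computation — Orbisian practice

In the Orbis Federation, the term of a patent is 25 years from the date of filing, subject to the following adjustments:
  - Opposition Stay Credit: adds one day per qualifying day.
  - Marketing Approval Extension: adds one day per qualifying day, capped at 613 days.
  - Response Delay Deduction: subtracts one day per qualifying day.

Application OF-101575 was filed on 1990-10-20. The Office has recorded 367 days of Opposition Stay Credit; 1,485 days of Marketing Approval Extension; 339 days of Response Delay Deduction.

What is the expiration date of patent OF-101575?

July 22, 2017

Base term: filing date + 25 years → 20 October 2015.
Opposition Stay Credit: +367 days → 21 October 2016.
Marketing Approval Extension: 1485 days claimed exceeds the 613-day cap, so +613 days → 26 June 2018.
Response Delay Deduction: −339 days → 22 July 2017.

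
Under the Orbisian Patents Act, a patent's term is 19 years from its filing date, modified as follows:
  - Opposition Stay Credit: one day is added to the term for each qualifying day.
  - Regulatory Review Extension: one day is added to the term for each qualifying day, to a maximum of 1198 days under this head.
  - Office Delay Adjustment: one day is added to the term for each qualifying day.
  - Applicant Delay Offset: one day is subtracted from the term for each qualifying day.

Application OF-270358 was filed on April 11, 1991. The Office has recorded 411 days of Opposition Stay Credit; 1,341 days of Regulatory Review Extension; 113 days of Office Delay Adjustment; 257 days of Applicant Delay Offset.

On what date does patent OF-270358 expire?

2014-04-15

Base term: filing date + 19 years → 11 April 2010.
Opposition Stay Credit: +411 days → 27 May 2011.
Regulatory Review Extension: 1341 days claimed exceeds the 1198-day cap, so +1198 days → 6 September 2014.
Office Delay Adjustment: +113 days → 28 December 2014.
Applicant Delay Offset: −257 days → 15 April 2014.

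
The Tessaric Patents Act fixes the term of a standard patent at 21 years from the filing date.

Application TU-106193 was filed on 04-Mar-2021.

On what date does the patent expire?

Filing date + 21 years → 4 March 2042.

March 4, 2042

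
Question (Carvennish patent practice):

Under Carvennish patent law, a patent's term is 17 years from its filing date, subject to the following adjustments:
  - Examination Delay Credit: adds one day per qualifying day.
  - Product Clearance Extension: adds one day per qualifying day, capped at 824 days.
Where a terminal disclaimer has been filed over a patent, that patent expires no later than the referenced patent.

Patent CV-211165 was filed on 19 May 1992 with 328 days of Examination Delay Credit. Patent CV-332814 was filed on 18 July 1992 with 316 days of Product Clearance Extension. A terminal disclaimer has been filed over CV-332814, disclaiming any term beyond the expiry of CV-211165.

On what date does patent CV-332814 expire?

April 12, 2010

Natural term of CV-332814:
  Base: filing + 17 years → 18 July 2009.
  Product Clearance Extension: 316 days (within the 824-day cap) → +316 days → 30 May 2010.
Expiry of referenced patent CV-211165:
  Base: filing + 17 years → 19 May 2009.
  Examination Delay Credit: +328 days → 12 April 2010.
Terminal disclaimer: CV-332814 expires on the earlier of 30 May 2010 and 12 April 2010.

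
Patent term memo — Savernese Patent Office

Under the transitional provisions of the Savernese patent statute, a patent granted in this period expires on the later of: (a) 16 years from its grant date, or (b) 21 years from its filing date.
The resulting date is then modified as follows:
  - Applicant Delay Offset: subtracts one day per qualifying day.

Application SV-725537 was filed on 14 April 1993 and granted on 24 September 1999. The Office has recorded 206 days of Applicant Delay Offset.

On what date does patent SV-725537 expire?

(a) grant + 16 years → 24 September 2015.
(b) filing + 21 years → 14 April 2014.
Later of the two: 24 September 2015.
Applicant Delay Offset: −206 days → 2 March 2015.

2015-03-02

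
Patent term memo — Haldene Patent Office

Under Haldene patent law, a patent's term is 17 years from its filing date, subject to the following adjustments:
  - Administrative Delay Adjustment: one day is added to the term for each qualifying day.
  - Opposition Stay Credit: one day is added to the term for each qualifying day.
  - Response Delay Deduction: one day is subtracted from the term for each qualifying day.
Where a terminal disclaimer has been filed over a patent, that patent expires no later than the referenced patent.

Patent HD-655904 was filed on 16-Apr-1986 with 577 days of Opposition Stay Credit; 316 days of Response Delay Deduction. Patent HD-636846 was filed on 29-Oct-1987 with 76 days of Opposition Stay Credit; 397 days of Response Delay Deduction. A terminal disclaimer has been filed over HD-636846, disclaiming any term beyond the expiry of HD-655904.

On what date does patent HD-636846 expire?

December 13, 2003

Natural term of HD-636846:
  Base: filing + 17 years → 29 October 2004.
  Opposition Stay Credit: +76 days → 13 January 2005.
  Response Delay Deduction: −397 days → 13 December 2003.
Expiry of referenced patent HD-655904:
  Base: filing + 17 years → 16 April 2003.
  Opposition Stay Credit: +577 days → 13 November 2004.
  Response Delay Deduction: −316 days → 2 January 2004.
Terminal disclaimer: HD-636846 expires on the earlier of 13 December 2003 and 2 January 2004.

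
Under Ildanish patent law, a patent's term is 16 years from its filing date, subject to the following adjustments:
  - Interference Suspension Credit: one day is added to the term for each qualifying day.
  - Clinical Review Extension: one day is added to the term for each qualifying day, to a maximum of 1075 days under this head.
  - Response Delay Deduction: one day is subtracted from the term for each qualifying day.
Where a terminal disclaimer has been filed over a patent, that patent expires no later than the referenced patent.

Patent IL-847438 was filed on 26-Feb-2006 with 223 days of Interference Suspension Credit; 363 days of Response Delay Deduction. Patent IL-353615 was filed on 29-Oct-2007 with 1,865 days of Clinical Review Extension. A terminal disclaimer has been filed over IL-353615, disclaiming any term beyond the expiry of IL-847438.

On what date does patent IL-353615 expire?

Natural term of IL-353615:
  Base: filing + 16 years → 29 October 2023.
  Clinical Review Extension: 1865 days claimed exceeds the 1075-day cap, so +1075 days → 8 October 2026.
Expiry of referenced patent IL-847438:
  Base: filing + 16 years → 26 February 2022.
  Interference Suspension Credit: +223 days → 7 October 2022.
  Response Delay Deduction: −363 days → 9 October 2021.
Terminal disclaimer: IL-353615 expires on the earlier of 8 October 2026 and 9 October 2021.

2021-10-09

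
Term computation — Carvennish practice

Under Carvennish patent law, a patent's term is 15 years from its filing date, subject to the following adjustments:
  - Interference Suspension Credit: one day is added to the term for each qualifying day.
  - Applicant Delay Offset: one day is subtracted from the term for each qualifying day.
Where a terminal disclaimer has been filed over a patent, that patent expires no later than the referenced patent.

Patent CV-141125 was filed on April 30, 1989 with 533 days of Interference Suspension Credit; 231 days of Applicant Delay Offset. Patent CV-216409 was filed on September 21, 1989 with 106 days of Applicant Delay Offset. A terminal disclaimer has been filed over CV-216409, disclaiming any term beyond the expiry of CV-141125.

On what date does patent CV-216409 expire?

June 7, 2004

Natural term of CV-216409:
  Base: filing + 15 years → 21 September 2004.
  Applicant Delay Offset: −106 days → 7 June 2004.
Expiry of referenced patent CV-141125:
  Base: filing + 15 years → 30 April 2004.
  Interference Suspension Credit: +533 days → 15 October 2005.
  Applicant Delay Offset: −231 days → 26 February 2005.
Terminal disclaimer: CV-216409 expires on the earlier of 7 June 2004 and 26 February 2005.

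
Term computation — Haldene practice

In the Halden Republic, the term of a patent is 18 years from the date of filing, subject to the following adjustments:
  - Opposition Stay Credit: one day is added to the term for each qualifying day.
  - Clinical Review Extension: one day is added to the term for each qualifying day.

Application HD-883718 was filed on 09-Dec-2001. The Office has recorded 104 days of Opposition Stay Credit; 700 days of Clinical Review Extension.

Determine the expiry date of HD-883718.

February 20, 2022

Base term: filing date + 18 years → 9 December 2019.
Opposition Stay Credit: +104 days → 22 March 2020.
Clinical Review Extension: +700 days → 20 February 2022.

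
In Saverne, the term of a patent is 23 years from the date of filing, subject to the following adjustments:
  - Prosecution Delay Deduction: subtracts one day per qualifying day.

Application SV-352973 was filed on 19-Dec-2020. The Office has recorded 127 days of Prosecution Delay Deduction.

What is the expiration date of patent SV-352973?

August 14, 2043

Base term: filing date + 23 years → 19 December 2043.
Prosecution Delay Deduction: −127 days → 14 August 2043.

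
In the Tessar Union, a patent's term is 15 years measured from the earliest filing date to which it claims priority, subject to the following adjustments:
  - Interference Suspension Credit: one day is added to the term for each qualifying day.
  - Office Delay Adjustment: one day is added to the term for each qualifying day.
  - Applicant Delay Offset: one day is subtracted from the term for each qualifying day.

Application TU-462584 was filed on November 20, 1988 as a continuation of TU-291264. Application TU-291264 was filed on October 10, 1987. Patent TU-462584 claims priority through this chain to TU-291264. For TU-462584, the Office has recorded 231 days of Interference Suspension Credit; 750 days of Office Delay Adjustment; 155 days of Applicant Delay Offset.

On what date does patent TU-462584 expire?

2005-01-13

Earliest priority filing: 10 October 1987.
Base term: 10 October 1987 + 15 years → 10 October 2002.
Interference Suspension Credit: +231 days → 29 May 2003.
Office Delay Adjustment: +750 days → 17 June 2005.
Applicant Delay Offset: −155 days → 13 January 2005.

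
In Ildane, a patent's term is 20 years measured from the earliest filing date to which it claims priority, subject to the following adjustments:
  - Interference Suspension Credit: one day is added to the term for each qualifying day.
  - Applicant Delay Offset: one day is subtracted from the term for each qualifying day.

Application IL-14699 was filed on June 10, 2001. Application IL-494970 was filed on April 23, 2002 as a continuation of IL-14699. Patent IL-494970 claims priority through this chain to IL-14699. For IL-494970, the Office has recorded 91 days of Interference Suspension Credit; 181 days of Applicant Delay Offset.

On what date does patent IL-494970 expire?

Earliest priority filing: 10 June 2001.
Base term: 10 June 2001 + 20 years → 10 June 2021.
Interference Suspension Credit: +91 days → 9 September 2021.
Applicant Delay Offset: −181 days → 12 March 2021.

2021-03-12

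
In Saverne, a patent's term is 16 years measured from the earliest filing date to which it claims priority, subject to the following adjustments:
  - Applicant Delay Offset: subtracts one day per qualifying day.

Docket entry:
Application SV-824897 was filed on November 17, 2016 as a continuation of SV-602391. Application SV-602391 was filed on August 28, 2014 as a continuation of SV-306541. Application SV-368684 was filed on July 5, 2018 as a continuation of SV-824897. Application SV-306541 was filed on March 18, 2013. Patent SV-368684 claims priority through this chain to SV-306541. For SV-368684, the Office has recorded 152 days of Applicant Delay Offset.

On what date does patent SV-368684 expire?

2028-10-17

Earliest priority filing: 18 March 2013.
Base term: 18 March 2013 + 16 years → 18 March 2029.
Applicant Delay Offset: −152 days → 17 October 2028.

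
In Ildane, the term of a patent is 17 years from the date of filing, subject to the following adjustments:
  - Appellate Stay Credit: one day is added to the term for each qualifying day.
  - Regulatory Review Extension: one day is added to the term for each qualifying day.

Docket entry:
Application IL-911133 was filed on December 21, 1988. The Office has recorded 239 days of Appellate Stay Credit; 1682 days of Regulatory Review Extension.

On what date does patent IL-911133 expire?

2011-03-26

Base term: filing date + 17 years → 21 December 2005.
Appellate Stay Credit: +239 days → 17 August 2006.
Regulatory Review Extension: +1682 days → 26 March 2011.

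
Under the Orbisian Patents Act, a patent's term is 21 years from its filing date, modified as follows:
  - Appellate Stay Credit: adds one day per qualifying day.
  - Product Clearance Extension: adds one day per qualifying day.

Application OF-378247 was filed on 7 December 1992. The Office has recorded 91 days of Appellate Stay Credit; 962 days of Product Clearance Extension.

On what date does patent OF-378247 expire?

Base term: filing date + 21 years → 7 December 2013.
Appellate Stay Credit: +91 days → 8 March 2014.
Product Clearance Extension: +962 days → 25 October 2016.

2016-10-25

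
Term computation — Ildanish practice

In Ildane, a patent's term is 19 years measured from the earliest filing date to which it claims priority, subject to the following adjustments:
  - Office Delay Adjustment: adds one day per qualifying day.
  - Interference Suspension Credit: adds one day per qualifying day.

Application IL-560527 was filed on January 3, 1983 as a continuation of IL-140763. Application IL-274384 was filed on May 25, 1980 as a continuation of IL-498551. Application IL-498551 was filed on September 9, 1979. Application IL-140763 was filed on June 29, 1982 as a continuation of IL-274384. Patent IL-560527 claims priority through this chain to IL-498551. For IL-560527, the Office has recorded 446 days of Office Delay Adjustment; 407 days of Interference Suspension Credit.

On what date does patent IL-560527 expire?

2001-01-09

Earliest priority filing: 9 September 1979.
Base term: 9 September 1979 + 19 years → 9 September 1998.
Office Delay Adjustment: +446 days → 29 November 1999.
Interference Suspension Credit: +407 days → 9 January 2001.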